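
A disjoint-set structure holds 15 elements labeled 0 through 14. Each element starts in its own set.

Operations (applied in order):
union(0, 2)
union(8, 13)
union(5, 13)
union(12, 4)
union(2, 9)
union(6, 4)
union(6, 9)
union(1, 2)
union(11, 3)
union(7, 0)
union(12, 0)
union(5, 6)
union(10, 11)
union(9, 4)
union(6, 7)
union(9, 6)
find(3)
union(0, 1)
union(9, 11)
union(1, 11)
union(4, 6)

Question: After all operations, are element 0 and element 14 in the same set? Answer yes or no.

Answer: no

Derivation:
Step 1: union(0, 2) -> merged; set of 0 now {0, 2}
Step 2: union(8, 13) -> merged; set of 8 now {8, 13}
Step 3: union(5, 13) -> merged; set of 5 now {5, 8, 13}
Step 4: union(12, 4) -> merged; set of 12 now {4, 12}
Step 5: union(2, 9) -> merged; set of 2 now {0, 2, 9}
Step 6: union(6, 4) -> merged; set of 6 now {4, 6, 12}
Step 7: union(6, 9) -> merged; set of 6 now {0, 2, 4, 6, 9, 12}
Step 8: union(1, 2) -> merged; set of 1 now {0, 1, 2, 4, 6, 9, 12}
Step 9: union(11, 3) -> merged; set of 11 now {3, 11}
Step 10: union(7, 0) -> merged; set of 7 now {0, 1, 2, 4, 6, 7, 9, 12}
Step 11: union(12, 0) -> already same set; set of 12 now {0, 1, 2, 4, 6, 7, 9, 12}
Step 12: union(5, 6) -> merged; set of 5 now {0, 1, 2, 4, 5, 6, 7, 8, 9, 12, 13}
Step 13: union(10, 11) -> merged; set of 10 now {3, 10, 11}
Step 14: union(9, 4) -> already same set; set of 9 now {0, 1, 2, 4, 5, 6, 7, 8, 9, 12, 13}
Step 15: union(6, 7) -> already same set; set of 6 now {0, 1, 2, 4, 5, 6, 7, 8, 9, 12, 13}
Step 16: union(9, 6) -> already same set; set of 9 now {0, 1, 2, 4, 5, 6, 7, 8, 9, 12, 13}
Step 17: find(3) -> no change; set of 3 is {3, 10, 11}
Step 18: union(0, 1) -> already same set; set of 0 now {0, 1, 2, 4, 5, 6, 7, 8, 9, 12, 13}
Step 19: union(9, 11) -> merged; set of 9 now {0, 1, 2, 3, 4, 5, 6, 7, 8, 9, 10, 11, 12, 13}
Step 20: union(1, 11) -> already same set; set of 1 now {0, 1, 2, 3, 4, 5, 6, 7, 8, 9, 10, 11, 12, 13}
Step 21: union(4, 6) -> already same set; set of 4 now {0, 1, 2, 3, 4, 5, 6, 7, 8, 9, 10, 11, 12, 13}
Set of 0: {0, 1, 2, 3, 4, 5, 6, 7, 8, 9, 10, 11, 12, 13}; 14 is not a member.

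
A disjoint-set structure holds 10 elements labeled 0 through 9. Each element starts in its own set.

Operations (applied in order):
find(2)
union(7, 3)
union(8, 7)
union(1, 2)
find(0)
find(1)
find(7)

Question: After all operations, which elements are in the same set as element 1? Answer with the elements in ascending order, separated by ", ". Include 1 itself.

Step 1: find(2) -> no change; set of 2 is {2}
Step 2: union(7, 3) -> merged; set of 7 now {3, 7}
Step 3: union(8, 7) -> merged; set of 8 now {3, 7, 8}
Step 4: union(1, 2) -> merged; set of 1 now {1, 2}
Step 5: find(0) -> no change; set of 0 is {0}
Step 6: find(1) -> no change; set of 1 is {1, 2}
Step 7: find(7) -> no change; set of 7 is {3, 7, 8}
Component of 1: {1, 2}

Answer: 1, 2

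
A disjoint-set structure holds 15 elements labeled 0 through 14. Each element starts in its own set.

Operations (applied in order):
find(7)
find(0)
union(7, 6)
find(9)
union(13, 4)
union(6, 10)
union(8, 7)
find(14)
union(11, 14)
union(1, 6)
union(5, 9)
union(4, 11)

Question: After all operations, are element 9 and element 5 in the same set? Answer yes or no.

Step 1: find(7) -> no change; set of 7 is {7}
Step 2: find(0) -> no change; set of 0 is {0}
Step 3: union(7, 6) -> merged; set of 7 now {6, 7}
Step 4: find(9) -> no change; set of 9 is {9}
Step 5: union(13, 4) -> merged; set of 13 now {4, 13}
Step 6: union(6, 10) -> merged; set of 6 now {6, 7, 10}
Step 7: union(8, 7) -> merged; set of 8 now {6, 7, 8, 10}
Step 8: find(14) -> no change; set of 14 is {14}
Step 9: union(11, 14) -> merged; set of 11 now {11, 14}
Step 10: union(1, 6) -> merged; set of 1 now {1, 6, 7, 8, 10}
Step 11: union(5, 9) -> merged; set of 5 now {5, 9}
Step 12: union(4, 11) -> merged; set of 4 now {4, 11, 13, 14}
Set of 9: {5, 9}; 5 is a member.

Answer: yes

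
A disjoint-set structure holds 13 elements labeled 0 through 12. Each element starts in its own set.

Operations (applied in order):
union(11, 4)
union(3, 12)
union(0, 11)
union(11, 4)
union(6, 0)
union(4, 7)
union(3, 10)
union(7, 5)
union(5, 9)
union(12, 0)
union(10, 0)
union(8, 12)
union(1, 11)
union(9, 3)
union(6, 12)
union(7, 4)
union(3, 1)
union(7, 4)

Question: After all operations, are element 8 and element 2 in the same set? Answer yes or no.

Step 1: union(11, 4) -> merged; set of 11 now {4, 11}
Step 2: union(3, 12) -> merged; set of 3 now {3, 12}
Step 3: union(0, 11) -> merged; set of 0 now {0, 4, 11}
Step 4: union(11, 4) -> already same set; set of 11 now {0, 4, 11}
Step 5: union(6, 0) -> merged; set of 6 now {0, 4, 6, 11}
Step 6: union(4, 7) -> merged; set of 4 now {0, 4, 6, 7, 11}
Step 7: union(3, 10) -> merged; set of 3 now {3, 10, 12}
Step 8: union(7, 5) -> merged; set of 7 now {0, 4, 5, 6, 7, 11}
Step 9: union(5, 9) -> merged; set of 5 now {0, 4, 5, 6, 7, 9, 11}
Step 10: union(12, 0) -> merged; set of 12 now {0, 3, 4, 5, 6, 7, 9, 10, 11, 12}
Step 11: union(10, 0) -> already same set; set of 10 now {0, 3, 4, 5, 6, 7, 9, 10, 11, 12}
Step 12: union(8, 12) -> merged; set of 8 now {0, 3, 4, 5, 6, 7, 8, 9, 10, 11, 12}
Step 13: union(1, 11) -> merged; set of 1 now {0, 1, 3, 4, 5, 6, 7, 8, 9, 10, 11, 12}
Step 14: union(9, 3) -> already same set; set of 9 now {0, 1, 3, 4, 5, 6, 7, 8, 9, 10, 11, 12}
Step 15: union(6, 12) -> already same set; set of 6 now {0, 1, 3, 4, 5, 6, 7, 8, 9, 10, 11, 12}
Step 16: union(7, 4) -> already same set; set of 7 now {0, 1, 3, 4, 5, 6, 7, 8, 9, 10, 11, 12}
Step 17: union(3, 1) -> already same set; set of 3 now {0, 1, 3, 4, 5, 6, 7, 8, 9, 10, 11, 12}
Step 18: union(7, 4) -> already same set; set of 7 now {0, 1, 3, 4, 5, 6, 7, 8, 9, 10, 11, 12}
Set of 8: {0, 1, 3, 4, 5, 6, 7, 8, 9, 10, 11, 12}; 2 is not a member.

Answer: no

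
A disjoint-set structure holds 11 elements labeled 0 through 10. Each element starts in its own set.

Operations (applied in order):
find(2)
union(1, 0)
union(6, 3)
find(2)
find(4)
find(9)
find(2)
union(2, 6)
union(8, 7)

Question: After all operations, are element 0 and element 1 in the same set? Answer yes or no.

Answer: yes

Derivation:
Step 1: find(2) -> no change; set of 2 is {2}
Step 2: union(1, 0) -> merged; set of 1 now {0, 1}
Step 3: union(6, 3) -> merged; set of 6 now {3, 6}
Step 4: find(2) -> no change; set of 2 is {2}
Step 5: find(4) -> no change; set of 4 is {4}
Step 6: find(9) -> no change; set of 9 is {9}
Step 7: find(2) -> no change; set of 2 is {2}
Step 8: union(2, 6) -> merged; set of 2 now {2, 3, 6}
Step 9: union(8, 7) -> merged; set of 8 now {7, 8}
Set of 0: {0, 1}; 1 is a member.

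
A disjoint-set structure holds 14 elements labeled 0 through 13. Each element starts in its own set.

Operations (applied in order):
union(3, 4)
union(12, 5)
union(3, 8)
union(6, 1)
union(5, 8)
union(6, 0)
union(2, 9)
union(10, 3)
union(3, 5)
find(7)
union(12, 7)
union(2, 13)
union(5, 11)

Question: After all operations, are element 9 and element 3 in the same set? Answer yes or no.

Step 1: union(3, 4) -> merged; set of 3 now {3, 4}
Step 2: union(12, 5) -> merged; set of 12 now {5, 12}
Step 3: union(3, 8) -> merged; set of 3 now {3, 4, 8}
Step 4: union(6, 1) -> merged; set of 6 now {1, 6}
Step 5: union(5, 8) -> merged; set of 5 now {3, 4, 5, 8, 12}
Step 6: union(6, 0) -> merged; set of 6 now {0, 1, 6}
Step 7: union(2, 9) -> merged; set of 2 now {2, 9}
Step 8: union(10, 3) -> merged; set of 10 now {3, 4, 5, 8, 10, 12}
Step 9: union(3, 5) -> already same set; set of 3 now {3, 4, 5, 8, 10, 12}
Step 10: find(7) -> no change; set of 7 is {7}
Step 11: union(12, 7) -> merged; set of 12 now {3, 4, 5, 7, 8, 10, 12}
Step 12: union(2, 13) -> merged; set of 2 now {2, 9, 13}
Step 13: union(5, 11) -> merged; set of 5 now {3, 4, 5, 7, 8, 10, 11, 12}
Set of 9: {2, 9, 13}; 3 is not a member.

Answer: no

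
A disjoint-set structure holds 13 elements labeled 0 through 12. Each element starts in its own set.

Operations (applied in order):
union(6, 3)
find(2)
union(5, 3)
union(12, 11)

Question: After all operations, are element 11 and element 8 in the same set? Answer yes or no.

Answer: no

Derivation:
Step 1: union(6, 3) -> merged; set of 6 now {3, 6}
Step 2: find(2) -> no change; set of 2 is {2}
Step 3: union(5, 3) -> merged; set of 5 now {3, 5, 6}
Step 4: union(12, 11) -> merged; set of 12 now {11, 12}
Set of 11: {11, 12}; 8 is not a member.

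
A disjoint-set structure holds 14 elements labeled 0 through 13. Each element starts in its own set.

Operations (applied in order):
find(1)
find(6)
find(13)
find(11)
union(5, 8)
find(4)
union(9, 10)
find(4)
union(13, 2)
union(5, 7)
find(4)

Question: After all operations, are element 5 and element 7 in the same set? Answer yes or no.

Answer: yes

Derivation:
Step 1: find(1) -> no change; set of 1 is {1}
Step 2: find(6) -> no change; set of 6 is {6}
Step 3: find(13) -> no change; set of 13 is {13}
Step 4: find(11) -> no change; set of 11 is {11}
Step 5: union(5, 8) -> merged; set of 5 now {5, 8}
Step 6: find(4) -> no change; set of 4 is {4}
Step 7: union(9, 10) -> merged; set of 9 now {9, 10}
Step 8: find(4) -> no change; set of 4 is {4}
Step 9: union(13, 2) -> merged; set of 13 now {2, 13}
Step 10: union(5, 7) -> merged; set of 5 now {5, 7, 8}
Step 11: find(4) -> no change; set of 4 is {4}
Set of 5: {5, 7, 8}; 7 is a member.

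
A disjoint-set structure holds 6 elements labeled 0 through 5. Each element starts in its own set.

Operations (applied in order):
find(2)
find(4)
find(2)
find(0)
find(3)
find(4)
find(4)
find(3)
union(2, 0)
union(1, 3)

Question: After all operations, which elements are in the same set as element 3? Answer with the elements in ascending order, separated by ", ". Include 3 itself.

Answer: 1, 3

Derivation:
Step 1: find(2) -> no change; set of 2 is {2}
Step 2: find(4) -> no change; set of 4 is {4}
Step 3: find(2) -> no change; set of 2 is {2}
Step 4: find(0) -> no change; set of 0 is {0}
Step 5: find(3) -> no change; set of 3 is {3}
Step 6: find(4) -> no change; set of 4 is {4}
Step 7: find(4) -> no change; set of 4 is {4}
Step 8: find(3) -> no change; set of 3 is {3}
Step 9: union(2, 0) -> merged; set of 2 now {0, 2}
Step 10: union(1, 3) -> merged; set of 1 now {1, 3}
Component of 3: {1, 3}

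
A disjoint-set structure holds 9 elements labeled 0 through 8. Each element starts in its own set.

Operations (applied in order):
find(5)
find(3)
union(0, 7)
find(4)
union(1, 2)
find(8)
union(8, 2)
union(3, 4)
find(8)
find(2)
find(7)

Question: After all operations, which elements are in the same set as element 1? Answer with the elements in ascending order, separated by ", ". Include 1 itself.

Answer: 1, 2, 8

Derivation:
Step 1: find(5) -> no change; set of 5 is {5}
Step 2: find(3) -> no change; set of 3 is {3}
Step 3: union(0, 7) -> merged; set of 0 now {0, 7}
Step 4: find(4) -> no change; set of 4 is {4}
Step 5: union(1, 2) -> merged; set of 1 now {1, 2}
Step 6: find(8) -> no change; set of 8 is {8}
Step 7: union(8, 2) -> merged; set of 8 now {1, 2, 8}
Step 8: union(3, 4) -> merged; set of 3 now {3, 4}
Step 9: find(8) -> no change; set of 8 is {1, 2, 8}
Step 10: find(2) -> no change; set of 2 is {1, 2, 8}
Step 11: find(7) -> no change; set of 7 is {0, 7}
Component of 1: {1, 2, 8}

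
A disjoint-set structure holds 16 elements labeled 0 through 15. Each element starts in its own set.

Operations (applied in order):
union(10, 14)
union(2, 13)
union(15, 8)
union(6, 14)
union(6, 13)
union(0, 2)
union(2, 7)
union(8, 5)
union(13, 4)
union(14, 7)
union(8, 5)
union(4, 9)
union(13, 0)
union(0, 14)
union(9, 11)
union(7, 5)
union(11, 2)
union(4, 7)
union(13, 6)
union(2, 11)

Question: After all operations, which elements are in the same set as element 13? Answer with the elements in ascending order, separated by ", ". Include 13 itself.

Step 1: union(10, 14) -> merged; set of 10 now {10, 14}
Step 2: union(2, 13) -> merged; set of 2 now {2, 13}
Step 3: union(15, 8) -> merged; set of 15 now {8, 15}
Step 4: union(6, 14) -> merged; set of 6 now {6, 10, 14}
Step 5: union(6, 13) -> merged; set of 6 now {2, 6, 10, 13, 14}
Step 6: union(0, 2) -> merged; set of 0 now {0, 2, 6, 10, 13, 14}
Step 7: union(2, 7) -> merged; set of 2 now {0, 2, 6, 7, 10, 13, 14}
Step 8: union(8, 5) -> merged; set of 8 now {5, 8, 15}
Step 9: union(13, 4) -> merged; set of 13 now {0, 2, 4, 6, 7, 10, 13, 14}
Step 10: union(14, 7) -> already same set; set of 14 now {0, 2, 4, 6, 7, 10, 13, 14}
Step 11: union(8, 5) -> already same set; set of 8 now {5, 8, 15}
Step 12: union(4, 9) -> merged; set of 4 now {0, 2, 4, 6, 7, 9, 10, 13, 14}
Step 13: union(13, 0) -> already same set; set of 13 now {0, 2, 4, 6, 7, 9, 10, 13, 14}
Step 14: union(0, 14) -> already same set; set of 0 now {0, 2, 4, 6, 7, 9, 10, 13, 14}
Step 15: union(9, 11) -> merged; set of 9 now {0, 2, 4, 6, 7, 9, 10, 11, 13, 14}
Step 16: union(7, 5) -> merged; set of 7 now {0, 2, 4, 5, 6, 7, 8, 9, 10, 11, 13, 14, 15}
Step 17: union(11, 2) -> already same set; set of 11 now {0, 2, 4, 5, 6, 7, 8, 9, 10, 11, 13, 14, 15}
Step 18: union(4, 7) -> already same set; set of 4 now {0, 2, 4, 5, 6, 7, 8, 9, 10, 11, 13, 14, 15}
Step 19: union(13, 6) -> already same set; set of 13 now {0, 2, 4, 5, 6, 7, 8, 9, 10, 11, 13, 14, 15}
Step 20: union(2, 11) -> already same set; set of 2 now {0, 2, 4, 5, 6, 7, 8, 9, 10, 11, 13, 14, 15}
Component of 13: {0, 2, 4, 5, 6, 7, 8, 9, 10, 11, 13, 14, 15}

Answer: 0, 2, 4, 5, 6, 7, 8, 9, 10, 11, 13, 14, 15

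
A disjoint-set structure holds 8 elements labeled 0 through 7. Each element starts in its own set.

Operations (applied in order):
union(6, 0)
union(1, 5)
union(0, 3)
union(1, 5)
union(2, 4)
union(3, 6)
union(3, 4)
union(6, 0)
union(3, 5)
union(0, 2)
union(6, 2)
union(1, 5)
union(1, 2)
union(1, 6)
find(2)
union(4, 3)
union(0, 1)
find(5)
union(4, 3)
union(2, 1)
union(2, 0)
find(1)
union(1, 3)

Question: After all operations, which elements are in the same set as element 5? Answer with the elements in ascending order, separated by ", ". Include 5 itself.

Step 1: union(6, 0) -> merged; set of 6 now {0, 6}
Step 2: union(1, 5) -> merged; set of 1 now {1, 5}
Step 3: union(0, 3) -> merged; set of 0 now {0, 3, 6}
Step 4: union(1, 5) -> already same set; set of 1 now {1, 5}
Step 5: union(2, 4) -> merged; set of 2 now {2, 4}
Step 6: union(3, 6) -> already same set; set of 3 now {0, 3, 6}
Step 7: union(3, 4) -> merged; set of 3 now {0, 2, 3, 4, 6}
Step 8: union(6, 0) -> already same set; set of 6 now {0, 2, 3, 4, 6}
Step 9: union(3, 5) -> merged; set of 3 now {0, 1, 2, 3, 4, 5, 6}
Step 10: union(0, 2) -> already same set; set of 0 now {0, 1, 2, 3, 4, 5, 6}
Step 11: union(6, 2) -> already same set; set of 6 now {0, 1, 2, 3, 4, 5, 6}
Step 12: union(1, 5) -> already same set; set of 1 now {0, 1, 2, 3, 4, 5, 6}
Step 13: union(1, 2) -> already same set; set of 1 now {0, 1, 2, 3, 4, 5, 6}
Step 14: union(1, 6) -> already same set; set of 1 now {0, 1, 2, 3, 4, 5, 6}
Step 15: find(2) -> no change; set of 2 is {0, 1, 2, 3, 4, 5, 6}
Step 16: union(4, 3) -> already same set; set of 4 now {0, 1, 2, 3, 4, 5, 6}
Step 17: union(0, 1) -> already same set; set of 0 now {0, 1, 2, 3, 4, 5, 6}
Step 18: find(5) -> no change; set of 5 is {0, 1, 2, 3, 4, 5, 6}
Step 19: union(4, 3) -> already same set; set of 4 now {0, 1, 2, 3, 4, 5, 6}
Step 20: union(2, 1) -> already same set; set of 2 now {0, 1, 2, 3, 4, 5, 6}
Step 21: union(2, 0) -> already same set; set of 2 now {0, 1, 2, 3, 4, 5, 6}
Step 22: find(1) -> no change; set of 1 is {0, 1, 2, 3, 4, 5, 6}
Step 23: union(1, 3) -> already same set; set of 1 now {0, 1, 2, 3, 4, 5, 6}
Component of 5: {0, 1, 2, 3, 4, 5, 6}

Answer: 0, 1, 2, 3, 4, 5, 6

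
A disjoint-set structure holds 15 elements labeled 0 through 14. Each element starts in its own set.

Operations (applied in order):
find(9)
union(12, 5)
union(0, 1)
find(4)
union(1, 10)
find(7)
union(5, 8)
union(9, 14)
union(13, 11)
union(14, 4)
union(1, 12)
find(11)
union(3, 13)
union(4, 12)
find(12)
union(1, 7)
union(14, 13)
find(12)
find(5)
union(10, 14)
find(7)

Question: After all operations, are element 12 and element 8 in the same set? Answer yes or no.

Answer: yes

Derivation:
Step 1: find(9) -> no change; set of 9 is {9}
Step 2: union(12, 5) -> merged; set of 12 now {5, 12}
Step 3: union(0, 1) -> merged; set of 0 now {0, 1}
Step 4: find(4) -> no change; set of 4 is {4}
Step 5: union(1, 10) -> merged; set of 1 now {0, 1, 10}
Step 6: find(7) -> no change; set of 7 is {7}
Step 7: union(5, 8) -> merged; set of 5 now {5, 8, 12}
Step 8: union(9, 14) -> merged; set of 9 now {9, 14}
Step 9: union(13, 11) -> merged; set of 13 now {11, 13}
Step 10: union(14, 4) -> merged; set of 14 now {4, 9, 14}
Step 11: union(1, 12) -> merged; set of 1 now {0, 1, 5, 8, 10, 12}
Step 12: find(11) -> no change; set of 11 is {11, 13}
Step 13: union(3, 13) -> merged; set of 3 now {3, 11, 13}
Step 14: union(4, 12) -> merged; set of 4 now {0, 1, 4, 5, 8, 9, 10, 12, 14}
Step 15: find(12) -> no change; set of 12 is {0, 1, 4, 5, 8, 9, 10, 12, 14}
Step 16: union(1, 7) -> merged; set of 1 now {0, 1, 4, 5, 7, 8, 9, 10, 12, 14}
Step 17: union(14, 13) -> merged; set of 14 now {0, 1, 3, 4, 5, 7, 8, 9, 10, 11, 12, 13, 14}
Step 18: find(12) -> no change; set of 12 is {0, 1, 3, 4, 5, 7, 8, 9, 10, 11, 12, 13, 14}
Step 19: find(5) -> no change; set of 5 is {0, 1, 3, 4, 5, 7, 8, 9, 10, 11, 12, 13, 14}
Step 20: union(10, 14) -> already same set; set of 10 now {0, 1, 3, 4, 5, 7, 8, 9, 10, 11, 12, 13, 14}
Step 21: find(7) -> no change; set of 7 is {0, 1, 3, 4, 5, 7, 8, 9, 10, 11, 12, 13, 14}
Set of 12: {0, 1, 3, 4, 5, 7, 8, 9, 10, 11, 12, 13, 14}; 8 is a member.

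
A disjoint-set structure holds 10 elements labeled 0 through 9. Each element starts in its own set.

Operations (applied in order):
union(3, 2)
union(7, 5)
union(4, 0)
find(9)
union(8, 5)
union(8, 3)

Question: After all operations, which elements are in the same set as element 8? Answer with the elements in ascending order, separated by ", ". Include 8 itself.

Step 1: union(3, 2) -> merged; set of 3 now {2, 3}
Step 2: union(7, 5) -> merged; set of 7 now {5, 7}
Step 3: union(4, 0) -> merged; set of 4 now {0, 4}
Step 4: find(9) -> no change; set of 9 is {9}
Step 5: union(8, 5) -> merged; set of 8 now {5, 7, 8}
Step 6: union(8, 3) -> merged; set of 8 now {2, 3, 5, 7, 8}
Component of 8: {2, 3, 5, 7, 8}

Answer: 2, 3, 5, 7, 8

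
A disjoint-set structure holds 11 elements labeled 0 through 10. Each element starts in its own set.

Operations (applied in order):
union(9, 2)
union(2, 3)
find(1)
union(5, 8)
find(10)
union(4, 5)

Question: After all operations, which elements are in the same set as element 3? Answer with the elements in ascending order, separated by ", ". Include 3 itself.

Step 1: union(9, 2) -> merged; set of 9 now {2, 9}
Step 2: union(2, 3) -> merged; set of 2 now {2, 3, 9}
Step 3: find(1) -> no change; set of 1 is {1}
Step 4: union(5, 8) -> merged; set of 5 now {5, 8}
Step 5: find(10) -> no change; set of 10 is {10}
Step 6: union(4, 5) -> merged; set of 4 now {4, 5, 8}
Component of 3: {2, 3, 9}

Answer: 2, 3, 9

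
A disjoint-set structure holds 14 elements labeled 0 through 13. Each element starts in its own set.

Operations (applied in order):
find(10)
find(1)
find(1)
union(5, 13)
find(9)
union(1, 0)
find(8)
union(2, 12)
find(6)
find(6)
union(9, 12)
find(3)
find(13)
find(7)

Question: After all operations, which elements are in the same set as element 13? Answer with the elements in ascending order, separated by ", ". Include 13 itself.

Step 1: find(10) -> no change; set of 10 is {10}
Step 2: find(1) -> no change; set of 1 is {1}
Step 3: find(1) -> no change; set of 1 is {1}
Step 4: union(5, 13) -> merged; set of 5 now {5, 13}
Step 5: find(9) -> no change; set of 9 is {9}
Step 6: union(1, 0) -> merged; set of 1 now {0, 1}
Step 7: find(8) -> no change; set of 8 is {8}
Step 8: union(2, 12) -> merged; set of 2 now {2, 12}
Step 9: find(6) -> no change; set of 6 is {6}
Step 10: find(6) -> no change; set of 6 is {6}
Step 11: union(9, 12) -> merged; set of 9 now {2, 9, 12}
Step 12: find(3) -> no change; set of 3 is {3}
Step 13: find(13) -> no change; set of 13 is {5, 13}
Step 14: find(7) -> no change; set of 7 is {7}
Component of 13: {5, 13}

Answer: 5, 13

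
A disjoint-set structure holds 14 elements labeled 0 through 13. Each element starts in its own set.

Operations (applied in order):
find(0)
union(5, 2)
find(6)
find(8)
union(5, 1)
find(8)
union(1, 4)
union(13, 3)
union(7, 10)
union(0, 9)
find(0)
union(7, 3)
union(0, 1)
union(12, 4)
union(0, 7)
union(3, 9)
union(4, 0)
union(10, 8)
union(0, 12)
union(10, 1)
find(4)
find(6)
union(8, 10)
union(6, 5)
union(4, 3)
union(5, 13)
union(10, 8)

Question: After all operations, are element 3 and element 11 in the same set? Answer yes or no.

Answer: no

Derivation:
Step 1: find(0) -> no change; set of 0 is {0}
Step 2: union(5, 2) -> merged; set of 5 now {2, 5}
Step 3: find(6) -> no change; set of 6 is {6}
Step 4: find(8) -> no change; set of 8 is {8}
Step 5: union(5, 1) -> merged; set of 5 now {1, 2, 5}
Step 6: find(8) -> no change; set of 8 is {8}
Step 7: union(1, 4) -> merged; set of 1 now {1, 2, 4, 5}
Step 8: union(13, 3) -> merged; set of 13 now {3, 13}
Step 9: union(7, 10) -> merged; set of 7 now {7, 10}
Step 10: union(0, 9) -> merged; set of 0 now {0, 9}
Step 11: find(0) -> no change; set of 0 is {0, 9}
Step 12: union(7, 3) -> merged; set of 7 now {3, 7, 10, 13}
Step 13: union(0, 1) -> merged; set of 0 now {0, 1, 2, 4, 5, 9}
Step 14: union(12, 4) -> merged; set of 12 now {0, 1, 2, 4, 5, 9, 12}
Step 15: union(0, 7) -> merged; set of 0 now {0, 1, 2, 3, 4, 5, 7, 9, 10, 12, 13}
Step 16: union(3, 9) -> already same set; set of 3 now {0, 1, 2, 3, 4, 5, 7, 9, 10, 12, 13}
Step 17: union(4, 0) -> already same set; set of 4 now {0, 1, 2, 3, 4, 5, 7, 9, 10, 12, 13}
Step 18: union(10, 8) -> merged; set of 10 now {0, 1, 2, 3, 4, 5, 7, 8, 9, 10, 12, 13}
Step 19: union(0, 12) -> already same set; set of 0 now {0, 1, 2, 3, 4, 5, 7, 8, 9, 10, 12, 13}
Step 20: union(10, 1) -> already same set; set of 10 now {0, 1, 2, 3, 4, 5, 7, 8, 9, 10, 12, 13}
Step 21: find(4) -> no change; set of 4 is {0, 1, 2, 3, 4, 5, 7, 8, 9, 10, 12, 13}
Step 22: find(6) -> no change; set of 6 is {6}
Step 23: union(8, 10) -> already same set; set of 8 now {0, 1, 2, 3, 4, 5, 7, 8, 9, 10, 12, 13}
Step 24: union(6, 5) -> merged; set of 6 now {0, 1, 2, 3, 4, 5, 6, 7, 8, 9, 10, 12, 13}
Step 25: union(4, 3) -> already same set; set of 4 now {0, 1, 2, 3, 4, 5, 6, 7, 8, 9, 10, 12, 13}
Step 26: union(5, 13) -> already same set; set of 5 now {0, 1, 2, 3, 4, 5, 6, 7, 8, 9, 10, 12, 13}
Step 27: union(10, 8) -> already same set; set of 10 now {0, 1, 2, 3, 4, 5, 6, 7, 8, 9, 10, 12, 13}
Set of 3: {0, 1, 2, 3, 4, 5, 6, 7, 8, 9, 10, 12, 13}; 11 is not a member.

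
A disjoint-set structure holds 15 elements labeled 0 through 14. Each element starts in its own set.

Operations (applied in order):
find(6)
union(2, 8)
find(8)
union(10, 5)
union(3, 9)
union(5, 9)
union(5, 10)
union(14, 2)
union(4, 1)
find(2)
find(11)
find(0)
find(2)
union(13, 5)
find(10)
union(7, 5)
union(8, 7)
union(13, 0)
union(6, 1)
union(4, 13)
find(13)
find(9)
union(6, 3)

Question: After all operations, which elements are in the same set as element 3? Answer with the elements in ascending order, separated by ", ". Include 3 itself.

Step 1: find(6) -> no change; set of 6 is {6}
Step 2: union(2, 8) -> merged; set of 2 now {2, 8}
Step 3: find(8) -> no change; set of 8 is {2, 8}
Step 4: union(10, 5) -> merged; set of 10 now {5, 10}
Step 5: union(3, 9) -> merged; set of 3 now {3, 9}
Step 6: union(5, 9) -> merged; set of 5 now {3, 5, 9, 10}
Step 7: union(5, 10) -> already same set; set of 5 now {3, 5, 9, 10}
Step 8: union(14, 2) -> merged; set of 14 now {2, 8, 14}
Step 9: union(4, 1) -> merged; set of 4 now {1, 4}
Step 10: find(2) -> no change; set of 2 is {2, 8, 14}
Step 11: find(11) -> no change; set of 11 is {11}
Step 12: find(0) -> no change; set of 0 is {0}
Step 13: find(2) -> no change; set of 2 is {2, 8, 14}
Step 14: union(13, 5) -> merged; set of 13 now {3, 5, 9, 10, 13}
Step 15: find(10) -> no change; set of 10 is {3, 5, 9, 10, 13}
Step 16: union(7, 5) -> merged; set of 7 now {3, 5, 7, 9, 10, 13}
Step 17: union(8, 7) -> merged; set of 8 now {2, 3, 5, 7, 8, 9, 10, 13, 14}
Step 18: union(13, 0) -> merged; set of 13 now {0, 2, 3, 5, 7, 8, 9, 10, 13, 14}
Step 19: union(6, 1) -> merged; set of 6 now {1, 4, 6}
Step 20: union(4, 13) -> merged; set of 4 now {0, 1, 2, 3, 4, 5, 6, 7, 8, 9, 10, 13, 14}
Step 21: find(13) -> no change; set of 13 is {0, 1, 2, 3, 4, 5, 6, 7, 8, 9, 10, 13, 14}
Step 22: find(9) -> no change; set of 9 is {0, 1, 2, 3, 4, 5, 6, 7, 8, 9, 10, 13, 14}
Step 23: union(6, 3) -> already same set; set of 6 now {0, 1, 2, 3, 4, 5, 6, 7, 8, 9, 10, 13, 14}
Component of 3: {0, 1, 2, 3, 4, 5, 6, 7, 8, 9, 10, 13, 14}

Answer: 0, 1, 2, 3, 4, 5, 6, 7, 8, 9, 10, 13, 14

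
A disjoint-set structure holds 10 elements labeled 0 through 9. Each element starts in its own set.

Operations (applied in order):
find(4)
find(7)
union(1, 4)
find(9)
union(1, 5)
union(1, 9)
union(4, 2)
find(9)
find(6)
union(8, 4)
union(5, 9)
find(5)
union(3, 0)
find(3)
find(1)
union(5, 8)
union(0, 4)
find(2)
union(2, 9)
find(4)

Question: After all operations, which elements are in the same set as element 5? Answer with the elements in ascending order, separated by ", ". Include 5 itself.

Answer: 0, 1, 2, 3, 4, 5, 8, 9

Derivation:
Step 1: find(4) -> no change; set of 4 is {4}
Step 2: find(7) -> no change; set of 7 is {7}
Step 3: union(1, 4) -> merged; set of 1 now {1, 4}
Step 4: find(9) -> no change; set of 9 is {9}
Step 5: union(1, 5) -> merged; set of 1 now {1, 4, 5}
Step 6: union(1, 9) -> merged; set of 1 now {1, 4, 5, 9}
Step 7: union(4, 2) -> merged; set of 4 now {1, 2, 4, 5, 9}
Step 8: find(9) -> no change; set of 9 is {1, 2, 4, 5, 9}
Step 9: find(6) -> no change; set of 6 is {6}
Step 10: union(8, 4) -> merged; set of 8 now {1, 2, 4, 5, 8, 9}
Step 11: union(5, 9) -> already same set; set of 5 now {1, 2, 4, 5, 8, 9}
Step 12: find(5) -> no change; set of 5 is {1, 2, 4, 5, 8, 9}
Step 13: union(3, 0) -> merged; set of 3 now {0, 3}
Step 14: find(3) -> no change; set of 3 is {0, 3}
Step 15: find(1) -> no change; set of 1 is {1, 2, 4, 5, 8, 9}
Step 16: union(5, 8) -> already same set; set of 5 now {1, 2, 4, 5, 8, 9}
Step 17: union(0, 4) -> merged; set of 0 now {0, 1, 2, 3, 4, 5, 8, 9}
Step 18: find(2) -> no change; set of 2 is {0, 1, 2, 3, 4, 5, 8, 9}
Step 19: union(2, 9) -> already same set; set of 2 now {0, 1, 2, 3, 4, 5, 8, 9}
Step 20: find(4) -> no change; set of 4 is {0, 1, 2, 3, 4, 5, 8, 9}
Component of 5: {0, 1, 2, 3, 4, 5, 8, 9}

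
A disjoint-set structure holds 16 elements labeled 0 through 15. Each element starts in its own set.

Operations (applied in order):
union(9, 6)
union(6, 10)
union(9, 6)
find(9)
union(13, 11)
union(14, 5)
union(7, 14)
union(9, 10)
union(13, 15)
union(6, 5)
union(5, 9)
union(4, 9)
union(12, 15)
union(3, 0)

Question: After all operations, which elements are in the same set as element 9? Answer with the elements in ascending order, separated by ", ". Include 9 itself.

Step 1: union(9, 6) -> merged; set of 9 now {6, 9}
Step 2: union(6, 10) -> merged; set of 6 now {6, 9, 10}
Step 3: union(9, 6) -> already same set; set of 9 now {6, 9, 10}
Step 4: find(9) -> no change; set of 9 is {6, 9, 10}
Step 5: union(13, 11) -> merged; set of 13 now {11, 13}
Step 6: union(14, 5) -> merged; set of 14 now {5, 14}
Step 7: union(7, 14) -> merged; set of 7 now {5, 7, 14}
Step 8: union(9, 10) -> already same set; set of 9 now {6, 9, 10}
Step 9: union(13, 15) -> merged; set of 13 now {11, 13, 15}
Step 10: union(6, 5) -> merged; set of 6 now {5, 6, 7, 9, 10, 14}
Step 11: union(5, 9) -> already same set; set of 5 now {5, 6, 7, 9, 10, 14}
Step 12: union(4, 9) -> merged; set of 4 now {4, 5, 6, 7, 9, 10, 14}
Step 13: union(12, 15) -> merged; set of 12 now {11, 12, 13, 15}
Step 14: union(3, 0) -> merged; set of 3 now {0, 3}
Component of 9: {4, 5, 6, 7, 9, 10, 14}

Answer: 4, 5, 6, 7, 9, 10, 14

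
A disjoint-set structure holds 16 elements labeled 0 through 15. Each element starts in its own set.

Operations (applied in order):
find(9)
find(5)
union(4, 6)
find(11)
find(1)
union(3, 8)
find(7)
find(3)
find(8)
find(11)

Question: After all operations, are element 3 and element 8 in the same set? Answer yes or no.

Answer: yes

Derivation:
Step 1: find(9) -> no change; set of 9 is {9}
Step 2: find(5) -> no change; set of 5 is {5}
Step 3: union(4, 6) -> merged; set of 4 now {4, 6}
Step 4: find(11) -> no change; set of 11 is {11}
Step 5: find(1) -> no change; set of 1 is {1}
Step 6: union(3, 8) -> merged; set of 3 now {3, 8}
Step 7: find(7) -> no change; set of 7 is {7}
Step 8: find(3) -> no change; set of 3 is {3, 8}
Step 9: find(8) -> no change; set of 8 is {3, 8}
Step 10: find(11) -> no change; set of 11 is {11}
Set of 3: {3, 8}; 8 is a member.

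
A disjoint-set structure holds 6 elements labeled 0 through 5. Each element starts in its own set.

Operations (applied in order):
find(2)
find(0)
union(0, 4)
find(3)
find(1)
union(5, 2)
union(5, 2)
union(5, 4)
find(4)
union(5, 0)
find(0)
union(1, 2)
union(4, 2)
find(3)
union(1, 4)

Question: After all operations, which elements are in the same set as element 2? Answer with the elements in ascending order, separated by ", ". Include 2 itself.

Step 1: find(2) -> no change; set of 2 is {2}
Step 2: find(0) -> no change; set of 0 is {0}
Step 3: union(0, 4) -> merged; set of 0 now {0, 4}
Step 4: find(3) -> no change; set of 3 is {3}
Step 5: find(1) -> no change; set of 1 is {1}
Step 6: union(5, 2) -> merged; set of 5 now {2, 5}
Step 7: union(5, 2) -> already same set; set of 5 now {2, 5}
Step 8: union(5, 4) -> merged; set of 5 now {0, 2, 4, 5}
Step 9: find(4) -> no change; set of 4 is {0, 2, 4, 5}
Step 10: union(5, 0) -> already same set; set of 5 now {0, 2, 4, 5}
Step 11: find(0) -> no change; set of 0 is {0, 2, 4, 5}
Step 12: union(1, 2) -> merged; set of 1 now {0, 1, 2, 4, 5}
Step 13: union(4, 2) -> already same set; set of 4 now {0, 1, 2, 4, 5}
Step 14: find(3) -> no change; set of 3 is {3}
Step 15: union(1, 4) -> already same set; set of 1 now {0, 1, 2, 4, 5}
Component of 2: {0, 1, 2, 4, 5}

Answer: 0, 1, 2, 4, 5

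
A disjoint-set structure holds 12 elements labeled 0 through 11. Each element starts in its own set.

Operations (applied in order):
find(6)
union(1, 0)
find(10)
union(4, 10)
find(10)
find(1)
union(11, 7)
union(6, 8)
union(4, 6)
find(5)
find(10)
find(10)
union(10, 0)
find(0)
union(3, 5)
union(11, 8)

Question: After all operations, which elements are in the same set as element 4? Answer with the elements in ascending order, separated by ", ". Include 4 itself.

Answer: 0, 1, 4, 6, 7, 8, 10, 11

Derivation:
Step 1: find(6) -> no change; set of 6 is {6}
Step 2: union(1, 0) -> merged; set of 1 now {0, 1}
Step 3: find(10) -> no change; set of 10 is {10}
Step 4: union(4, 10) -> merged; set of 4 now {4, 10}
Step 5: find(10) -> no change; set of 10 is {4, 10}
Step 6: find(1) -> no change; set of 1 is {0, 1}
Step 7: union(11, 7) -> merged; set of 11 now {7, 11}
Step 8: union(6, 8) -> merged; set of 6 now {6, 8}
Step 9: union(4, 6) -> merged; set of 4 now {4, 6, 8, 10}
Step 10: find(5) -> no change; set of 5 is {5}
Step 11: find(10) -> no change; set of 10 is {4, 6, 8, 10}
Step 12: find(10) -> no change; set of 10 is {4, 6, 8, 10}
Step 13: union(10, 0) -> merged; set of 10 now {0, 1, 4, 6, 8, 10}
Step 14: find(0) -> no change; set of 0 is {0, 1, 4, 6, 8, 10}
Step 15: union(3, 5) -> merged; set of 3 now {3, 5}
Step 16: union(11, 8) -> merged; set of 11 now {0, 1, 4, 6, 7, 8, 10, 11}
Component of 4: {0, 1, 4, 6, 7, 8, 10, 11}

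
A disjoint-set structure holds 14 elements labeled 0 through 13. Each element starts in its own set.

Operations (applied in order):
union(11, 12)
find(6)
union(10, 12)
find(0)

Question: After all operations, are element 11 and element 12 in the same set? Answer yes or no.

Answer: yes

Derivation:
Step 1: union(11, 12) -> merged; set of 11 now {11, 12}
Step 2: find(6) -> no change; set of 6 is {6}
Step 3: union(10, 12) -> merged; set of 10 now {10, 11, 12}
Step 4: find(0) -> no change; set of 0 is {0}
Set of 11: {10, 11, 12}; 12 is a member.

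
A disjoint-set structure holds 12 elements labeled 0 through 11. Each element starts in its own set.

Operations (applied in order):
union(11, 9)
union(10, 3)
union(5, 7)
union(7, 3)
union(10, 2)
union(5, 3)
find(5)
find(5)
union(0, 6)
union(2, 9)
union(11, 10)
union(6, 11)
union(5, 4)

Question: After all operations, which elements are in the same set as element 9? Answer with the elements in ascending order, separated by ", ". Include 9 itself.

Answer: 0, 2, 3, 4, 5, 6, 7, 9, 10, 11

Derivation:
Step 1: union(11, 9) -> merged; set of 11 now {9, 11}
Step 2: union(10, 3) -> merged; set of 10 now {3, 10}
Step 3: union(5, 7) -> merged; set of 5 now {5, 7}
Step 4: union(7, 3) -> merged; set of 7 now {3, 5, 7, 10}
Step 5: union(10, 2) -> merged; set of 10 now {2, 3, 5, 7, 10}
Step 6: union(5, 3) -> already same set; set of 5 now {2, 3, 5, 7, 10}
Step 7: find(5) -> no change; set of 5 is {2, 3, 5, 7, 10}
Step 8: find(5) -> no change; set of 5 is {2, 3, 5, 7, 10}
Step 9: union(0, 6) -> merged; set of 0 now {0, 6}
Step 10: union(2, 9) -> merged; set of 2 now {2, 3, 5, 7, 9, 10, 11}
Step 11: union(11, 10) -> already same set; set of 11 now {2, 3, 5, 7, 9, 10, 11}
Step 12: union(6, 11) -> merged; set of 6 now {0, 2, 3, 5, 6, 7, 9, 10, 11}
Step 13: union(5, 4) -> merged; set of 5 now {0, 2, 3, 4, 5, 6, 7, 9, 10, 11}
Component of 9: {0, 2, 3, 4, 5, 6, 7, 9, 10, 11}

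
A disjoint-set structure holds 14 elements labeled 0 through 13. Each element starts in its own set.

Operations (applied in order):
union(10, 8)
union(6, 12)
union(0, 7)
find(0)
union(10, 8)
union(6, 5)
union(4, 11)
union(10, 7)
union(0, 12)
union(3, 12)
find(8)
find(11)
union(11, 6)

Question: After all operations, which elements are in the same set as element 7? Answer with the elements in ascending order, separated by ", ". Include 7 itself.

Step 1: union(10, 8) -> merged; set of 10 now {8, 10}
Step 2: union(6, 12) -> merged; set of 6 now {6, 12}
Step 3: union(0, 7) -> merged; set of 0 now {0, 7}
Step 4: find(0) -> no change; set of 0 is {0, 7}
Step 5: union(10, 8) -> already same set; set of 10 now {8, 10}
Step 6: union(6, 5) -> merged; set of 6 now {5, 6, 12}
Step 7: union(4, 11) -> merged; set of 4 now {4, 11}
Step 8: union(10, 7) -> merged; set of 10 now {0, 7, 8, 10}
Step 9: union(0, 12) -> merged; set of 0 now {0, 5, 6, 7, 8, 10, 12}
Step 10: union(3, 12) -> merged; set of 3 now {0, 3, 5, 6, 7, 8, 10, 12}
Step 11: find(8) -> no change; set of 8 is {0, 3, 5, 6, 7, 8, 10, 12}
Step 12: find(11) -> no change; set of 11 is {4, 11}
Step 13: union(11, 6) -> merged; set of 11 now {0, 3, 4, 5, 6, 7, 8, 10, 11, 12}
Component of 7: {0, 3, 4, 5, 6, 7, 8, 10, 11, 12}

Answer: 0, 3, 4, 5, 6, 7, 8, 10, 11, 12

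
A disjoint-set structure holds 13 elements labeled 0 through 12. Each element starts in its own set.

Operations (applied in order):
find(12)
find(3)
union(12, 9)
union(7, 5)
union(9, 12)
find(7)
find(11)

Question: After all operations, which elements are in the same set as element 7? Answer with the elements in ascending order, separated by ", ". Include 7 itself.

Answer: 5, 7

Derivation:
Step 1: find(12) -> no change; set of 12 is {12}
Step 2: find(3) -> no change; set of 3 is {3}
Step 3: union(12, 9) -> merged; set of 12 now {9, 12}
Step 4: union(7, 5) -> merged; set of 7 now {5, 7}
Step 5: union(9, 12) -> already same set; set of 9 now {9, 12}
Step 6: find(7) -> no change; set of 7 is {5, 7}
Step 7: find(11) -> no change; set of 11 is {11}
Component of 7: {5, 7}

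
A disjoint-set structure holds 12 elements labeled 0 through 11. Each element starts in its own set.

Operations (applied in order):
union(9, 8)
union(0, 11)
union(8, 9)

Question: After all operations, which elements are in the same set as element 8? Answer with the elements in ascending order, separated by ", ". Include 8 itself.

Answer: 8, 9

Derivation:
Step 1: union(9, 8) -> merged; set of 9 now {8, 9}
Step 2: union(0, 11) -> merged; set of 0 now {0, 11}
Step 3: union(8, 9) -> already same set; set of 8 now {8, 9}
Component of 8: {8, 9}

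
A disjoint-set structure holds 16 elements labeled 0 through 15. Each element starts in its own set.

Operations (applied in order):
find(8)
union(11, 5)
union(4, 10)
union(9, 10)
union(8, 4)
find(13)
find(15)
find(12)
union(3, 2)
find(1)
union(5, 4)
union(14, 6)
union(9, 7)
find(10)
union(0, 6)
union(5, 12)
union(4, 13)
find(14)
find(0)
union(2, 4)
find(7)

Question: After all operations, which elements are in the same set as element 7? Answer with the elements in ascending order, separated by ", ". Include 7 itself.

Answer: 2, 3, 4, 5, 7, 8, 9, 10, 11, 12, 13

Derivation:
Step 1: find(8) -> no change; set of 8 is {8}
Step 2: union(11, 5) -> merged; set of 11 now {5, 11}
Step 3: union(4, 10) -> merged; set of 4 now {4, 10}
Step 4: union(9, 10) -> merged; set of 9 now {4, 9, 10}
Step 5: union(8, 4) -> merged; set of 8 now {4, 8, 9, 10}
Step 6: find(13) -> no change; set of 13 is {13}
Step 7: find(15) -> no change; set of 15 is {15}
Step 8: find(12) -> no change; set of 12 is {12}
Step 9: union(3, 2) -> merged; set of 3 now {2, 3}
Step 10: find(1) -> no change; set of 1 is {1}
Step 11: union(5, 4) -> merged; set of 5 now {4, 5, 8, 9, 10, 11}
Step 12: union(14, 6) -> merged; set of 14 now {6, 14}
Step 13: union(9, 7) -> merged; set of 9 now {4, 5, 7, 8, 9, 10, 11}
Step 14: find(10) -> no change; set of 10 is {4, 5, 7, 8, 9, 10, 11}
Step 15: union(0, 6) -> merged; set of 0 now {0, 6, 14}
Step 16: union(5, 12) -> merged; set of 5 now {4, 5, 7, 8, 9, 10, 11, 12}
Step 17: union(4, 13) -> merged; set of 4 now {4, 5, 7, 8, 9, 10, 11, 12, 13}
Step 18: find(14) -> no change; set of 14 is {0, 6, 14}
Step 19: find(0) -> no change; set of 0 is {0, 6, 14}
Step 20: union(2, 4) -> merged; set of 2 now {2, 3, 4, 5, 7, 8, 9, 10, 11, 12, 13}
Step 21: find(7) -> no change; set of 7 is {2, 3, 4, 5, 7, 8, 9, 10, 11, 12, 13}
Component of 7: {2, 3, 4, 5, 7, 8, 9, 10, 11, 12, 13}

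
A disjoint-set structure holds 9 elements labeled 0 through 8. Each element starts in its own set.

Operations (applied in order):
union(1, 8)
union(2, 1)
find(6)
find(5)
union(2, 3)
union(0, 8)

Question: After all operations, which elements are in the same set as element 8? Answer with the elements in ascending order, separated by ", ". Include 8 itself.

Answer: 0, 1, 2, 3, 8

Derivation:
Step 1: union(1, 8) -> merged; set of 1 now {1, 8}
Step 2: union(2, 1) -> merged; set of 2 now {1, 2, 8}
Step 3: find(6) -> no change; set of 6 is {6}
Step 4: find(5) -> no change; set of 5 is {5}
Step 5: union(2, 3) -> merged; set of 2 now {1, 2, 3, 8}
Step 6: union(0, 8) -> merged; set of 0 now {0, 1, 2, 3, 8}
Component of 8: {0, 1, 2, 3, 8}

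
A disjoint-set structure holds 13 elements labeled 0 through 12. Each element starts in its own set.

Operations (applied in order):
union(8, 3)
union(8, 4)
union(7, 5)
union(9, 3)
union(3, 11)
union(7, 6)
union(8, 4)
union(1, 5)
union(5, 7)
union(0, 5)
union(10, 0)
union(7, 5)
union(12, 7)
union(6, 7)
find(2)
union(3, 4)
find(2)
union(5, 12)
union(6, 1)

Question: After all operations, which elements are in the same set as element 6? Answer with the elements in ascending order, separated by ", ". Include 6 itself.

Answer: 0, 1, 5, 6, 7, 10, 12

Derivation:
Step 1: union(8, 3) -> merged; set of 8 now {3, 8}
Step 2: union(8, 4) -> merged; set of 8 now {3, 4, 8}
Step 3: union(7, 5) -> merged; set of 7 now {5, 7}
Step 4: union(9, 3) -> merged; set of 9 now {3, 4, 8, 9}
Step 5: union(3, 11) -> merged; set of 3 now {3, 4, 8, 9, 11}
Step 6: union(7, 6) -> merged; set of 7 now {5, 6, 7}
Step 7: union(8, 4) -> already same set; set of 8 now {3, 4, 8, 9, 11}
Step 8: union(1, 5) -> merged; set of 1 now {1, 5, 6, 7}
Step 9: union(5, 7) -> already same set; set of 5 now {1, 5, 6, 7}
Step 10: union(0, 5) -> merged; set of 0 now {0, 1, 5, 6, 7}
Step 11: union(10, 0) -> merged; set of 10 now {0, 1, 5, 6, 7, 10}
Step 12: union(7, 5) -> already same set; set of 7 now {0, 1, 5, 6, 7, 10}
Step 13: union(12, 7) -> merged; set of 12 now {0, 1, 5, 6, 7, 10, 12}
Step 14: union(6, 7) -> already same set; set of 6 now {0, 1, 5, 6, 7, 10, 12}
Step 15: find(2) -> no change; set of 2 is {2}
Step 16: union(3, 4) -> already same set; set of 3 now {3, 4, 8, 9, 11}
Step 17: find(2) -> no change; set of 2 is {2}
Step 18: union(5, 12) -> already same set; set of 5 now {0, 1, 5, 6, 7, 10, 12}
Step 19: union(6, 1) -> already same set; set of 6 now {0, 1, 5, 6, 7, 10, 12}
Component of 6: {0, 1, 5, 6, 7, 10, 12}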